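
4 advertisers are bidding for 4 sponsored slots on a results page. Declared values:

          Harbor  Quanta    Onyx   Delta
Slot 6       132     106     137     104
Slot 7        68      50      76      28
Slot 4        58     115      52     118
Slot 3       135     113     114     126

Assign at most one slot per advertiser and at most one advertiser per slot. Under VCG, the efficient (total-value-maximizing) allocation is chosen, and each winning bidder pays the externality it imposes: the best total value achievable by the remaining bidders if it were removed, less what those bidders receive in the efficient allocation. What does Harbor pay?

Efficient allocation: Harbor→Slot 6 ($132), Quanta→Slot 4 ($115), Onyx→Slot 7 ($76), Delta→Slot 3 ($126); total welfare W = $449.
Harbor receives Slot 6 at value $132, so the others get W − 132 = $317.
Without Harbor: best allocation of the remaining 3 bidders over all 4 slots is Quanta→Slot 4 ($115), Onyx→Slot 6 ($137), Delta→Slot 3 ($126), total $378.
VCG payment = (others' best without Harbor) − (others' welfare with Harbor) = 378 − 317 = $61.

Harbor pays $61.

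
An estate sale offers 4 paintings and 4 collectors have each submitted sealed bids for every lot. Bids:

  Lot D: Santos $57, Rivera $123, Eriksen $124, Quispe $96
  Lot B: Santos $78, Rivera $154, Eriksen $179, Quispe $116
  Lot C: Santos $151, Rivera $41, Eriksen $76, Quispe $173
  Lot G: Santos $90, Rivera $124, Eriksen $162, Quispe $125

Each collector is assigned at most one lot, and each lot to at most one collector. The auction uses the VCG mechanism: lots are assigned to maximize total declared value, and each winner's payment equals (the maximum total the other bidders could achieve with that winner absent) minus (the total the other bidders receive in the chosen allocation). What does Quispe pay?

Quispe pays $14.

Efficient allocation: Santos→Lot C ($151), Rivera→Lot D ($123), Eriksen→Lot B ($179), Quispe→Lot G ($125); total welfare W = $578.
Quispe receives Lot G at value $125, so the others get W − 125 = $453.
Without Quispe: best allocation of the remaining 3 bidders over all 4 lots is Santos→Lot C ($151), Rivera→Lot B ($154), Eriksen→Lot G ($162), total $467.
VCG payment = (others' best without Quispe) − (others' welfare with Quispe) = 467 − 453 = $14.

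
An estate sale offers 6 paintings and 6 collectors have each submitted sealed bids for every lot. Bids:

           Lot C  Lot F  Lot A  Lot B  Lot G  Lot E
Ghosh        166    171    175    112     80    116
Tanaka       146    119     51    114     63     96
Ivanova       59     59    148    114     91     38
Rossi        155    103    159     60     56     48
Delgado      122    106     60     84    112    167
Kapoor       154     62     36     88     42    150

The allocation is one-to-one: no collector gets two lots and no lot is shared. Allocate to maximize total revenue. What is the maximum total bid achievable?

Optimal: Ghosh→Lot F ($171), Tanaka→Lot B ($114), Ivanova→Lot G ($91), Rossi→Lot A ($159), Delgado→Lot E ($167), Kapoor→Lot C ($154) — total 171+114+91+159+167+154 = $856.
Next-best assignment: Ghosh→Lot F, Tanaka→Lot C, Ivanova→Lot B, Rossi→Lot A, Delgado→Lot G, Kapoor→Lot E = $852.
Checked against all permutations: $856 is optimal.

Maximum total: $856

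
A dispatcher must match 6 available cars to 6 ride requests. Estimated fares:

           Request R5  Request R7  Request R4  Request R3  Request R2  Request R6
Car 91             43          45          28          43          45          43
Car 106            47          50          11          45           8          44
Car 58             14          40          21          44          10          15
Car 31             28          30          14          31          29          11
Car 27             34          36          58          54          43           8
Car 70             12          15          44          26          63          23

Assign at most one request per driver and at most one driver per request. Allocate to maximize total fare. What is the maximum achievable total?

Optimal: Car 91→Request R6 ($43), Car 106→Request R7 ($50), Car 58→Request R3 ($44), Car 31→Request R5 ($28), Car 27→Request R4 ($58), Car 70→Request R2 ($63) — total 43+50+44+28+58+63 = $286.
Max-entry greedy (repeatedly take the single best remaining cell) gives $269, worse by 17.
Next-best assignment: Car 91→Request R6, Car 106→Request R5, Car 58→Request R3, Car 31→Request R7, Car 27→Request R4, Car 70→Request R2 = $285.
Swapping Car 27↔Car 106 (Car 27→Request R7 $36, Car 106→Request R4 $11) loses 61.

Max total: $286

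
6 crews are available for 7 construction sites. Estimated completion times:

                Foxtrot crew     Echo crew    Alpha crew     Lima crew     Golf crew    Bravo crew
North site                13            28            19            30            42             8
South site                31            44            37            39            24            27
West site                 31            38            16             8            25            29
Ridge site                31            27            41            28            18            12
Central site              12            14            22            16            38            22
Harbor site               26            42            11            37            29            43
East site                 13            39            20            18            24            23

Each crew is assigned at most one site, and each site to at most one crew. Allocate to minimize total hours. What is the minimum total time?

Optimal: Foxtrot crew→East site (13 hours), Echo crew→Central site (14 hours), Alpha crew→Harbor site (11 hours), Lima crew→West site (8 hours), Golf crew→Ridge site (18 hours), Bravo crew→North site (8 hours) — total 13+14+11+8+18+8 = 72 hours.
Row-greedy (each crew in turn takes its cheapest remaining site) gives 90 hours, worse by 18.
Next-best assignment: Foxtrot crew→East site, Echo crew→Central site, Alpha crew→Harbor site, Lima crew→West site, Golf crew→South site, Bravo crew→North site = 78 hours.
Checked against all permutations: 72 hours is optimal.

Min total: 72 hours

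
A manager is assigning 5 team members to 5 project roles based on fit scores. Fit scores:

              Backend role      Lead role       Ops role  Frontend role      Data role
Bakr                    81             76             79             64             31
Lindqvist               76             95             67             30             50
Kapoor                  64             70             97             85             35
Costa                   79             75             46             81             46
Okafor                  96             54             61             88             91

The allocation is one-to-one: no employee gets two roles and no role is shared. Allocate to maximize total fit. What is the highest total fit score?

This is a one-to-one assignment (maximum-weight bipartite matching).
Optimal: Bakr→Backend role (81 pts), Lindqvist→Lead role (95 pts), Kapoor→Ops role (97 pts), Costa→Frontend role (81 pts), Okafor→Data role (91 pts) — total 81+95+97+81+91 = 445 pts.
Max-entry greedy (repeatedly take the single best remaining cell) gives 400 pts, worse by 45.
Next-best assignment: Bakr→Ops role, Lindqvist→Lead role, Kapoor→Frontend role, Costa→Backend role, Okafor→Data role = 429 pts.

Maximum total: 445 pts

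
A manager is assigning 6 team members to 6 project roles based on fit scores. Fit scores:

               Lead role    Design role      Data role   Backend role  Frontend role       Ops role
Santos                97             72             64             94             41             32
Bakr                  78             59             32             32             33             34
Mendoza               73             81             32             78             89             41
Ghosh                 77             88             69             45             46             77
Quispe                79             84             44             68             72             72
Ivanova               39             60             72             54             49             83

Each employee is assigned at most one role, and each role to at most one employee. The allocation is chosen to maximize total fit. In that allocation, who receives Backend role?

Santos receives Backend role.

Optimal: Santos→Backend role (94 pts), Bakr→Lead role (78 pts), Mendoza→Frontend role (89 pts), Ghosh→Data role (69 pts), Quispe→Design role (84 pts), Ivanova→Ops role (83 pts) — total 94+78+89+69+84+83 = 497 pts.
Max-entry greedy (repeatedly take the single best remaining cell) gives 457 pts, worse by 40.
Next-best assignment: Santos→Backend role, Bakr→Lead role, Mendoza→Frontend role, Ghosh→Ops role, Quispe→Design role, Ivanova→Data role = 494 pts.
Swapping Bakr↔Ivanova (Bakr→Ops role 34 pts, Ivanova→Lead role 39 pts) loses 88.
Checked against all permutations: 497 pts is optimal.
Santos's own top role is Lead role (97 pts), but forcing Santos→Lead role and reassigning the rest optimally gives only 465 pts — worse by 32.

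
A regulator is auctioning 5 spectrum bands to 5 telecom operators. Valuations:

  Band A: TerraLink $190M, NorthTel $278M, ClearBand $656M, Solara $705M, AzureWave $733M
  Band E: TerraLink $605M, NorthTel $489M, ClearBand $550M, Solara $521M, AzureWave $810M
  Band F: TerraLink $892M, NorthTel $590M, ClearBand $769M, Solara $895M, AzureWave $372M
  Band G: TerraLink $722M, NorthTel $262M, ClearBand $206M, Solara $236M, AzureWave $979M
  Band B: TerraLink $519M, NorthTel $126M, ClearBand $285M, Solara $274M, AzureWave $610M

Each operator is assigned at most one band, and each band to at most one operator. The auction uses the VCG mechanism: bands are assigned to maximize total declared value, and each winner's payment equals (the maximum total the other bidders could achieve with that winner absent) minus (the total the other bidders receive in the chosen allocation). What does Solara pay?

Efficient allocation: TerraLink→Band B ($519M), NorthTel→Band E ($489M), ClearBand→Band A ($656M), Solara→Band F ($895M), AzureWave→Band G ($979M); total welfare W = $3538M.
Solara receives Band F at value $895M, so the others get W − 895 = $2643M.
Without Solara: best allocation of the remaining 4 bidders over all 5 bands is TerraLink→Band F ($892M), NorthTel→Band E ($489M), ClearBand→Band A ($656M), AzureWave→Band G ($979M), total $3016M.
VCG payment = (others' best without Solara) − (others' welfare with Solara) = 3016 − 2643 = $373M.

Solara pays $373M.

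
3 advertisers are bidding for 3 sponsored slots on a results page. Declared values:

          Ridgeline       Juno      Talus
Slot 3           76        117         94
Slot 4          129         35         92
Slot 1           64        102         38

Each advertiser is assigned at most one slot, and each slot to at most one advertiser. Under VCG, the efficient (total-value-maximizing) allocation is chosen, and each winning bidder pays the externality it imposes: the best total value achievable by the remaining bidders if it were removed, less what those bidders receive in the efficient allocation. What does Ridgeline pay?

Efficient allocation: Ridgeline→Slot 4 ($129), Juno→Slot 1 ($102), Talus→Slot 3 ($94); total welfare W = $325.
Ridgeline receives Slot 4 at value $129, so the others get W − 129 = $196.
Without Ridgeline: best allocation of the remaining 2 bidders over all 3 slots is Juno→Slot 3 ($117), Talus→Slot 4 ($92), total $209.
VCG payment = (others' best without Ridgeline) − (others' welfare with Ridgeline) = 209 − 196 = $13.

Ridgeline pays $13.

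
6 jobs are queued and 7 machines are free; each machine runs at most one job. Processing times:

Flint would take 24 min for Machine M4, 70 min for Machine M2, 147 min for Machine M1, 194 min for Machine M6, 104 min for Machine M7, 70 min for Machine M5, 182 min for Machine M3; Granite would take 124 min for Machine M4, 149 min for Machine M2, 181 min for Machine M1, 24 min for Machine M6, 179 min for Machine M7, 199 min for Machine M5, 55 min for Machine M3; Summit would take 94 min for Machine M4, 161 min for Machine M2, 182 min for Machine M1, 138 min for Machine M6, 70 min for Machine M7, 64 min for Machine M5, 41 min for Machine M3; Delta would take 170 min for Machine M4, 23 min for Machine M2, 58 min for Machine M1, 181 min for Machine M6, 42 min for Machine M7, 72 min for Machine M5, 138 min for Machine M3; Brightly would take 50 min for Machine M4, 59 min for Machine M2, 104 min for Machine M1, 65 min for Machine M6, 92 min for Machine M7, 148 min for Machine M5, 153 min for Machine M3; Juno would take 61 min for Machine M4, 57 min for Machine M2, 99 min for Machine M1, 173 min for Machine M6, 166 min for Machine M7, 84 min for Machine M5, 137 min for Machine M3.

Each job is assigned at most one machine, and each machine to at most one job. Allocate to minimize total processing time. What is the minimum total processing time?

This is a one-to-one assignment (minimum-cost bipartite matching).
Optimal: Flint→Machine M4 (24 min), Granite→Machine M6 (24 min), Summit→Machine M3 (41 min), Delta→Machine M7 (42 min), Brightly→Machine M2 (59 min), Juno→Machine M5 (84 min) — total 24+24+41+42+59+84 = 274 min.
Column-greedy (each machine in turn goes to its cheapest remaining job) gives 388 min, worse by 114.
Next-best assignment: Flint→Machine M5, Granite→Machine M6, Summit→Machine M3, Delta→Machine M7, Brightly→Machine M4, Juno→Machine M2 = 284 min.
Checked against all permutations: 274 min is optimal.

Min total: 274 min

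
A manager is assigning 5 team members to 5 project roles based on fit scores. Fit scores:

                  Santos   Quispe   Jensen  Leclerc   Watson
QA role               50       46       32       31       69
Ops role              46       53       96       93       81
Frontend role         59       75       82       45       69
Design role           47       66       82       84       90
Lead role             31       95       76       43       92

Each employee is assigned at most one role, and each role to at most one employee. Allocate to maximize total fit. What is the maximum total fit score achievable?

Maximum total: 410 pts

Optimal: Santos→QA role (50 pts), Quispe→Lead role (95 pts), Jensen→Frontend role (82 pts), Leclerc→Ops role (93 pts), Watson→Design role (90 pts) — total 50+95+82+93+90 = 410 pts.
Max-entry greedy (repeatedly take the single best remaining cell) gives 371 pts, worse by 39.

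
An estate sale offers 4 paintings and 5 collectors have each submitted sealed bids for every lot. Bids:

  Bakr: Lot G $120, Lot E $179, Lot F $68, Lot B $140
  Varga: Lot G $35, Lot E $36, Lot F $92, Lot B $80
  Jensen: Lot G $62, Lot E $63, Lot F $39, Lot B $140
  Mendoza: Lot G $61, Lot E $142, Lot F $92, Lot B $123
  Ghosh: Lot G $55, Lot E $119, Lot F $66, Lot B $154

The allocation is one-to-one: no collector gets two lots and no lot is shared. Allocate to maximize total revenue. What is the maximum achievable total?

Optimal: Bakr→Lot G ($120), Mendoza→Lot E ($142), Varga→Lot F ($92), Ghosh→Lot B ($154) — total 120+142+92+154 = $508.
Row-greedy (each collector in turn takes its best remaining lot) gives $472, worse by 36.
Every other assignment is strictly worse.

Max total: $508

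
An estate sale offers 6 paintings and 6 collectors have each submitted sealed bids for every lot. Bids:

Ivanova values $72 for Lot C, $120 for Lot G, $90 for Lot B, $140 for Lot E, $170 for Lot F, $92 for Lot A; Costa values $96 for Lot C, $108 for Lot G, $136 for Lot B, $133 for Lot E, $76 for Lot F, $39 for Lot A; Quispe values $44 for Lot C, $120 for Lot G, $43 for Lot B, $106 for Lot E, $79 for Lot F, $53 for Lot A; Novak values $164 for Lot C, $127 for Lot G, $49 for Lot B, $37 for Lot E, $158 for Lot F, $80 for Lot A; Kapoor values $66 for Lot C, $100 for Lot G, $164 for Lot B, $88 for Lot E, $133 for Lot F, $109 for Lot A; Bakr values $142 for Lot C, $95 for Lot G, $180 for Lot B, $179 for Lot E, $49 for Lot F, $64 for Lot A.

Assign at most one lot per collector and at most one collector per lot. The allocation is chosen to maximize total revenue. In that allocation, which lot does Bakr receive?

Treat this as an assignment problem: match each collector to one lot.
Optimal: Ivanova→Lot F ($170), Costa→Lot B ($136), Quispe→Lot G ($120), Novak→Lot C ($164), Kapoor→Lot A ($109), Bakr→Lot E ($179) — total 170+136+120+164+109+179 = $878.
Column-greedy (each lot in turn goes to its best remaining collector) gives $783, worse by 95.
Next-best assignment: Ivanova→Lot F, Costa→Lot E, Quispe→Lot G, Novak→Lot C, Kapoor→Lot A, Bakr→Lot B = $876.
Swapping Costa↔Bakr (Costa→Lot E $133, Bakr→Lot B $180) loses 2.
Bakr's own top lot is Lot B ($180), but forcing Bakr→Lot B and reassigning the rest optimally gives only $876 — worse by 2.

Bakr receives Lot E.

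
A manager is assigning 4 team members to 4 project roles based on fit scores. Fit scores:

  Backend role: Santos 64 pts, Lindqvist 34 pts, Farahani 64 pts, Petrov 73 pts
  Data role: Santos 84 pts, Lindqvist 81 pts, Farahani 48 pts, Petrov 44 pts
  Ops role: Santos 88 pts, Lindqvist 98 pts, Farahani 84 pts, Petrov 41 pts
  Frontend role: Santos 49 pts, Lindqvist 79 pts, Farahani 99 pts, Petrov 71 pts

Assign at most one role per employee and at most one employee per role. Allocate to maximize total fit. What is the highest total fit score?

Maximum total: 354 pts

Optimal: Santos→Data role (84 pts), Lindqvist→Ops role (98 pts), Farahani→Frontend role (99 pts), Petrov→Backend role (73 pts) — total 84+98+99+73 = 354 pts.
Row-greedy (each employee in turn takes its best remaining role) gives 341 pts, worse by 13.
Next-best assignment: Santos→Ops role, Lindqvist→Data role, Farahani→Frontend role, Petrov→Backend role = 341 pts.
No other one-to-one assignment exceeds 354 pts.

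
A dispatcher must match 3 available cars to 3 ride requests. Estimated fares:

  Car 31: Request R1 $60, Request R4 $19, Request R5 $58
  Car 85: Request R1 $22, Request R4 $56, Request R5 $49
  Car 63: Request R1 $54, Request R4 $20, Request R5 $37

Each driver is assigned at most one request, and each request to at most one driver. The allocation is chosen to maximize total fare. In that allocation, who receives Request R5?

Optimal: Car 31→Request R5 ($58), Car 85→Request R4 ($56), Car 63→Request R1 ($54) — total 58+56+54 = $168.
Row-greedy (each driver in turn takes its best remaining request) gives $153, worse by 15.
Swapping Car 63↔Car 31 (Car 63→Request R5 $37, Car 31→Request R1 $60) loses 15.
Checked against all permutations: $168 is optimal.
Car 31's own top request is Request R1 ($60), but forcing Car 31→Request R1 and reassigning the rest optimally gives only $153 — worse by 15.

Car 31 receives Request R5.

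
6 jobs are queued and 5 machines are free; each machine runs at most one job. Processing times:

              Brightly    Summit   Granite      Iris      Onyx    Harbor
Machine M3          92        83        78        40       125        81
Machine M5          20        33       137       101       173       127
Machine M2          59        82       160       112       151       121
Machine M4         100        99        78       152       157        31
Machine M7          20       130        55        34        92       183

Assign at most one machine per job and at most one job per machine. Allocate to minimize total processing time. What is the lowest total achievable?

Treat this as an assignment problem: match each job to one machine.
Optimal: Iris→Machine M3 (40 min), Summit→Machine M5 (33 min), Brightly→Machine M2 (59 min), Harbor→Machine M4 (31 min), Granite→Machine M7 (55 min) — total 40+33+59+31+55 = 218 min.
Column-greedy (each machine in turn goes to its cheapest remaining job) gives 228 min, worse by 10.
Next-best assignment: Iris→Machine M3, Brightly→Machine M5, Summit→Machine M2, Harbor→Machine M4, Granite→Machine M7 = 228 min.

Min total: 218 min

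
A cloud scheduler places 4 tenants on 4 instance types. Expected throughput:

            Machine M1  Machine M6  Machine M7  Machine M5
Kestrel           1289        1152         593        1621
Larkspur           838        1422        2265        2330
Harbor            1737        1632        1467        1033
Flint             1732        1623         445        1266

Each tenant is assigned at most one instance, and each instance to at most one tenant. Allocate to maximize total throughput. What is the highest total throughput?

Optimal: Kestrel→Machine M5 (1621 ops/s), Larkspur→Machine M7 (2265 ops/s), Harbor→Machine M6 (1632 ops/s), Flint→Machine M1 (1732 ops/s) — total 1621+2265+1632+1732 = 7250 ops/s.
Column-greedy (each instance in turn goes to its best remaining tenant) gives 7246 ops/s, worse by 4.
Next-best assignment: Kestrel→Machine M5, Larkspur→Machine M7, Harbor→Machine M1, Flint→Machine M6 = 7246 ops/s.
Swapping Kestrel↔Harbor (Kestrel→Machine M6 1152 ops/s, Harbor→Machine M5 1033 ops/s) loses 1068.

Max total: 7250 ops/s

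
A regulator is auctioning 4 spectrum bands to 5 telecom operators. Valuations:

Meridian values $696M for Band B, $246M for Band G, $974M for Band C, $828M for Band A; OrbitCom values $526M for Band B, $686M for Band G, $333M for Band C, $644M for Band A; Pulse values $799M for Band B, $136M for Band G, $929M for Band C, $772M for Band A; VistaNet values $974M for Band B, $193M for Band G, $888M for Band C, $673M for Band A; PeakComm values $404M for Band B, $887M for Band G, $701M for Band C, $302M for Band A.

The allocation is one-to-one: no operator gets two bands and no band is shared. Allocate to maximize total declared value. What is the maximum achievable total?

Optimal: VistaNet→Band B ($974M), PeakComm→Band G ($887M), Pulse→Band C ($929M), Meridian→Band A ($828M) — total 974+887+929+828 = $3618M.
Row-greedy (each operator in turn takes its best remaining band) gives $3132M, worse by 486.
Next-best assignment: VistaNet→Band B, PeakComm→Band G, Meridian→Band C, Pulse→Band A = $3607M.
Every other assignment is strictly worse.

Max total: $3618M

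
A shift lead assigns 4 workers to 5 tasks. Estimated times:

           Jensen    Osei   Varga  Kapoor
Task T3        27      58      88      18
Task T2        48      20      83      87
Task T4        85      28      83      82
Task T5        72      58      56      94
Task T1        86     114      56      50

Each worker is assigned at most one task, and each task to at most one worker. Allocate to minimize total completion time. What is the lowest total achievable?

Min total: 150 min

Optimal: Jensen→Task T2 (48 min), Osei→Task T4 (28 min), Varga→Task T5 (56 min), Kapoor→Task T3 (18 min) — total 48+28+56+18 = 150 min.
Min-entry greedy (repeatedly take the single cheapest remaining cell) gives 179 min, worse by 29.
No other one-to-one assignment undercuts 150 min.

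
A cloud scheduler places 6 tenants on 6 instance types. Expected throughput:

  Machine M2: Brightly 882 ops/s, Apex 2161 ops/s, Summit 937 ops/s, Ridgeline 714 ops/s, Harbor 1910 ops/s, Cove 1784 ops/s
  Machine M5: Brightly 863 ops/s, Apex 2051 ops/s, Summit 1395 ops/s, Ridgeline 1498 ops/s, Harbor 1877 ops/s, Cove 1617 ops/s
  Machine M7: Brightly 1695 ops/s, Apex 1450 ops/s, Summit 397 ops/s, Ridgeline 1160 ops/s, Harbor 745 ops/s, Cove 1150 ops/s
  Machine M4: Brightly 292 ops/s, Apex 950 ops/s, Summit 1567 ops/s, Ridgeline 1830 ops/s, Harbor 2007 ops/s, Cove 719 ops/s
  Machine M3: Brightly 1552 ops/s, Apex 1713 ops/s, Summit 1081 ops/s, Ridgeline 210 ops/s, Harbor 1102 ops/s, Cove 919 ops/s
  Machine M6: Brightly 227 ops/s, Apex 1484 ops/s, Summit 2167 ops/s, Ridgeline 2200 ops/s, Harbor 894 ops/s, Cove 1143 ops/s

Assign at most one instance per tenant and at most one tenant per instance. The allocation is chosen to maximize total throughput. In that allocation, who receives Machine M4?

Ridgeline receives Machine M4.

This is the linear assignment problem.
Optimal: Brightly→Machine M7 (1695 ops/s), Apex→Machine M3 (1713 ops/s), Summit→Machine M6 (2167 ops/s), Ridgeline→Machine M4 (1830 ops/s), Harbor→Machine M5 (1877 ops/s), Cove→Machine M2 (1784 ops/s) — total 1695+1713+2167+1830+1877+1784 = 11066 ops/s.
Every other assignment is strictly worse.
Ridgeline's own top instance is Machine M6 (2200 ops/s), but forcing Ridgeline→Machine M6 and reassigning the rest optimally gives only 10836 ops/s — worse by 230.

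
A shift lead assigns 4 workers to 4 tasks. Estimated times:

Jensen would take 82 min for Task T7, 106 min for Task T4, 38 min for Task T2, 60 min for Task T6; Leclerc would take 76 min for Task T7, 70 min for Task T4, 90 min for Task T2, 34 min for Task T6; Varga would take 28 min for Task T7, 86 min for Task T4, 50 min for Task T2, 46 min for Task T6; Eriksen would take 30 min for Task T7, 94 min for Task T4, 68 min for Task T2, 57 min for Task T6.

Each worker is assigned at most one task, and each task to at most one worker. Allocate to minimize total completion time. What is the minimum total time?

Optimal: Jensen→Task T2 (38 min), Leclerc→Task T4 (70 min), Varga→Task T6 (46 min), Eriksen→Task T7 (30 min) — total 38+70+46+30 = 184 min.
Row-greedy (each worker in turn takes its cheapest remaining task) gives 194 min, worse by 10.
Next-best assignment: Jensen→Task T2, Leclerc→Task T6, Varga→Task T4, Eriksen→Task T7 = 188 min.
No other one-to-one assignment undercuts 184 min.

Min total: 184 min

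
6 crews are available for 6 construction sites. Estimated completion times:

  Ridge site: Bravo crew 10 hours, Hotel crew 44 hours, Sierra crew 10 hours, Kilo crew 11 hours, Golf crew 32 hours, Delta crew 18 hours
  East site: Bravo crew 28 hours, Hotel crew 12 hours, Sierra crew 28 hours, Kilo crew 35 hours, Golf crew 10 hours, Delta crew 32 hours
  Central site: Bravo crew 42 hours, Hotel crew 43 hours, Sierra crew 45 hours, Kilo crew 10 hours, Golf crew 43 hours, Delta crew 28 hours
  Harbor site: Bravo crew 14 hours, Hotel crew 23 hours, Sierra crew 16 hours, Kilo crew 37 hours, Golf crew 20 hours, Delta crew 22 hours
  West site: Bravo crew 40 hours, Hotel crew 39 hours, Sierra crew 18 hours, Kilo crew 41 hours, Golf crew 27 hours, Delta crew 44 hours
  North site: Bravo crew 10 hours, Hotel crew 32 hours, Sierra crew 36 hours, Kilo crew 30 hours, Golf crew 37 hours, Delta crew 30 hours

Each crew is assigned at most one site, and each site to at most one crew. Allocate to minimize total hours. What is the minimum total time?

Optimal: Bravo crew→North site (10 hours), Hotel crew→East site (12 hours), Sierra crew→West site (18 hours), Kilo crew→Central site (10 hours), Golf crew→Harbor site (20 hours), Delta crew→Ridge site (18 hours) — total 10+12+18+10+20+18 = 88 hours.
Row-greedy (each crew in turn takes its cheapest remaining site) gives 105 hours, worse by 17.
Swapping Sierra crew↔Kilo crew (Sierra crew→Central site 45 hours, Kilo crew→West site 41 hours) adds 58.
No other one-to-one assignment undercuts 88 hours.

Minimum total: 88 hours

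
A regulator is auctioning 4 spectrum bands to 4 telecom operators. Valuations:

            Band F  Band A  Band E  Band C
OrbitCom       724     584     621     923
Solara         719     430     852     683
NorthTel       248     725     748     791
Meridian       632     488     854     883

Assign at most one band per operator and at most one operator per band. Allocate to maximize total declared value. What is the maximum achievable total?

Optimal: OrbitCom→Band C ($923M), Solara→Band F ($719M), NorthTel→Band A ($725M), Meridian→Band E ($854M) — total 923+719+725+854 = $3221M.
Checked against all permutations: $3221M is optimal.

Max total: $3221M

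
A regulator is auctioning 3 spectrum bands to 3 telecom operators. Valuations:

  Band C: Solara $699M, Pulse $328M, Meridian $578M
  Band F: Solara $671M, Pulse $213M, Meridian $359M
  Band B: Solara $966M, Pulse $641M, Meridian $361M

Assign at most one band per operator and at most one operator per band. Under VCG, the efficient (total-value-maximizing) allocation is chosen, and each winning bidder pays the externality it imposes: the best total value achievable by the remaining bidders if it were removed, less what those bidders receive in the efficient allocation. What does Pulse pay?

Pulse pays $295M.

Efficient allocation: Solara→Band F ($671M), Pulse→Band B ($641M), Meridian→Band C ($578M); total welfare W = $1890M.
Pulse receives Band B at value $641M, so the others get W − 641 = $1249M.
Without Pulse: best allocation of the remaining 2 bidders over all 3 bands is Solara→Band B ($966M), Meridian→Band C ($578M), total $1544M.
VCG payment = (others' best without Pulse) − (others' welfare with Pulse) = 1544 − 1249 = $295M.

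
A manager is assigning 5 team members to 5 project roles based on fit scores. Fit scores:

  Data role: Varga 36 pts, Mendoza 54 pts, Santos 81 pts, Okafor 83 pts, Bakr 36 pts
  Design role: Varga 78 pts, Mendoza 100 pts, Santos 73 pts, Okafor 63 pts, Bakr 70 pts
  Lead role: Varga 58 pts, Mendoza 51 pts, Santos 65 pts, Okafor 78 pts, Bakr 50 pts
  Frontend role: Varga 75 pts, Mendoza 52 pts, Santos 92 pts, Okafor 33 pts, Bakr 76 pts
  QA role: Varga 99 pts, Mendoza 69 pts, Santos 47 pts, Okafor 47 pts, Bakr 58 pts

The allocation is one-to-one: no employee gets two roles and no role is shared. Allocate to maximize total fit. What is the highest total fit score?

Treat this as an assignment problem: match each employee to one role.
Optimal: Varga→QA role (99 pts), Mendoza→Design role (100 pts), Santos→Data role (81 pts), Okafor→Lead role (78 pts), Bakr→Frontend role (76 pts) — total 99+100+81+78+76 = 434 pts.
Max-entry greedy (repeatedly take the single best remaining cell) gives 424 pts, worse by 10.

Max total: 434 pts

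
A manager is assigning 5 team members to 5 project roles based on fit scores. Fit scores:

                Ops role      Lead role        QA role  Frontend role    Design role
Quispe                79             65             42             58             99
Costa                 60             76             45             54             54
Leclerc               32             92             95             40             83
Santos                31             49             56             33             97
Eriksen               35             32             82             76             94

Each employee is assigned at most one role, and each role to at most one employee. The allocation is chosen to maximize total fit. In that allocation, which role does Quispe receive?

Treat this as an assignment problem: match each employee to one role.
Optimal: Quispe→Ops role (79 pts), Costa→Lead role (76 pts), Leclerc→QA role (95 pts), Santos→Design role (97 pts), Eriksen→Frontend role (76 pts) — total 79+76+95+97+76 = 423 pts.
Max-entry greedy (repeatedly take the single best remaining cell) gives 377 pts, worse by 46.
No other one-to-one assignment exceeds 423 pts.
Quispe's own top role is Design role (99 pts), but forcing Quispe→Design role and reassigning the rest optimally gives only 383 pts — worse by 40.

Quispe receives Ops role.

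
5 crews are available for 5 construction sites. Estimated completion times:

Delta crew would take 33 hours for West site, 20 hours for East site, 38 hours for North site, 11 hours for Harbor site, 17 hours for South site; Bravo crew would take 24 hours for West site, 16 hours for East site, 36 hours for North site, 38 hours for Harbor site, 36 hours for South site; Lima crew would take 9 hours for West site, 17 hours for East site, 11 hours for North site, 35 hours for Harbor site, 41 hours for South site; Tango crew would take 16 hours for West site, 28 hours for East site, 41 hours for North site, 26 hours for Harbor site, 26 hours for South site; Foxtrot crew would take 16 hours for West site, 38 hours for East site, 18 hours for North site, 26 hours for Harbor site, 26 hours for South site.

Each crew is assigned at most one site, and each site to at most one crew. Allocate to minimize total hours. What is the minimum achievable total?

Treat this as an assignment problem: match each crew to one site.
Optimal: Delta crew→Harbor site (11 hours), Bravo crew→East site (16 hours), Lima crew→West site (9 hours), Tango crew→South site (26 hours), Foxtrot crew→North site (18 hours) — total 11+16+9+26+18 = 80 hours.

Min total: 80 hours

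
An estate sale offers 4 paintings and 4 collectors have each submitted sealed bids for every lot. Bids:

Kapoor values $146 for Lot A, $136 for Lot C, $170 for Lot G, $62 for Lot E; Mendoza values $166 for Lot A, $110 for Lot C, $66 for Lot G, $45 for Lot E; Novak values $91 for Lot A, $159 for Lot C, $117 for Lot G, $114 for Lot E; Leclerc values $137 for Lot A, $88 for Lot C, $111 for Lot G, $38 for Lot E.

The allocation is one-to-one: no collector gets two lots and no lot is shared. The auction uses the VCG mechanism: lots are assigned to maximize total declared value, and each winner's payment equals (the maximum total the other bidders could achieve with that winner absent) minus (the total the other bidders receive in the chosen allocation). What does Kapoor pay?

Kapoor pays $68.

Efficient allocation: Kapoor→Lot G ($170), Mendoza→Lot A ($166), Novak→Lot E ($114), Leclerc→Lot C ($88); total welfare W = $538.
Kapoor receives Lot G at value $170, so the others get W − 170 = $368.
Without Kapoor: best allocation of the remaining 3 bidders over all 4 lots is Mendoza→Lot A ($166), Novak→Lot C ($159), Leclerc→Lot G ($111), total $436.
VCG payment = (others' best without Kapoor) − (others' welfare with Kapoor) = 436 − 368 = $68.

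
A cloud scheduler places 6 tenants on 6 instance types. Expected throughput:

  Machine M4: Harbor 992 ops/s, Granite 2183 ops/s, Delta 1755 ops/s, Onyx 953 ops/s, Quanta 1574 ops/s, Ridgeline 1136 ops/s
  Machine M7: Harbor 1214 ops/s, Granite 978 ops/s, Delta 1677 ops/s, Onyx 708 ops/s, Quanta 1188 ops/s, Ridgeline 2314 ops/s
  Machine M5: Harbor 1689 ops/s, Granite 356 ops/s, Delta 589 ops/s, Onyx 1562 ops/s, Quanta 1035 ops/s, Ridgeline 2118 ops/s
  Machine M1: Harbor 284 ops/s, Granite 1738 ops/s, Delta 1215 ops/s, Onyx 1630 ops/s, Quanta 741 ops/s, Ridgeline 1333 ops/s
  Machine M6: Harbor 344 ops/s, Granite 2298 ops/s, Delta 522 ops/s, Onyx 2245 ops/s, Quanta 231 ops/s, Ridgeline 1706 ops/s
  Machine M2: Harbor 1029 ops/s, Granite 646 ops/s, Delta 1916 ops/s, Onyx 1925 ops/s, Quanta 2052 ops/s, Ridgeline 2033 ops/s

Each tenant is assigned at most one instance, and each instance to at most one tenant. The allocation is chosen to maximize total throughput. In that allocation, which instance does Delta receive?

Delta receives Machine M4.

Treat this as an assignment problem: match each tenant to one instance.
Optimal: Harbor→Machine M5 (1689 ops/s), Granite→Machine M1 (1738 ops/s), Delta→Machine M4 (1755 ops/s), Onyx→Machine M6 (2245 ops/s), Quanta→Machine M2 (2052 ops/s), Ridgeline→Machine M7 (2314 ops/s) — total 1689+1738+1755+2245+2052+2314 = 11793 ops/s.
Delta's own top instance is Machine M2 (1916 ops/s), but forcing Delta→Machine M2 and reassigning the rest optimally gives only 11476 ops/s — worse by 317.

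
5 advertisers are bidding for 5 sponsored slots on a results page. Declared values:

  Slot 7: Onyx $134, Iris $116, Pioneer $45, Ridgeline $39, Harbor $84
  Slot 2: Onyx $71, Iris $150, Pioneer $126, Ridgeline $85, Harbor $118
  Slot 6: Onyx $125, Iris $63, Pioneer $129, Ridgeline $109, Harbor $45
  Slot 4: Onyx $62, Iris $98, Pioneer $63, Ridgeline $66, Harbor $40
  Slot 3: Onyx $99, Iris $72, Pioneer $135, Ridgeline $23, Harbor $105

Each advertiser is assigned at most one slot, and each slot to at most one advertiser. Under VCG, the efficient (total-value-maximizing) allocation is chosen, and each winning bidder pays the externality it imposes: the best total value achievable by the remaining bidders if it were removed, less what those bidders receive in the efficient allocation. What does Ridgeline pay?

Ridgeline pays $33.

Efficient allocation: Onyx→Slot 7 ($134), Iris→Slot 4 ($98), Pioneer→Slot 3 ($135), Ridgeline→Slot 6 ($109), Harbor→Slot 2 ($118); total welfare W = $594.
Ridgeline receives Slot 6 at value $109, so the others get W − 109 = $485.
Without Ridgeline: best allocation of the remaining 4 bidders over all 5 slots is Onyx→Slot 7 ($134), Iris→Slot 2 ($150), Pioneer→Slot 6 ($129), Harbor→Slot 3 ($105), total $518.
VCG payment = (others' best without Ridgeline) − (others' welfare with Ridgeline) = 518 − 485 = $33.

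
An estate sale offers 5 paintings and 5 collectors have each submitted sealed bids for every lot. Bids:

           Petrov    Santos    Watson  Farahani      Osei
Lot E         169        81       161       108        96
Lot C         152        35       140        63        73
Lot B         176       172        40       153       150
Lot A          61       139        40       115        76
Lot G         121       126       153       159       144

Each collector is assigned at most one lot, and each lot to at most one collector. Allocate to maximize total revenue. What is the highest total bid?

Max total: $761

This is the linear assignment problem.
Optimal: Petrov→Lot C ($152), Santos→Lot A ($139), Watson→Lot E ($161), Farahani→Lot G ($159), Osei→Lot B ($150) — total 152+139+161+159+150 = $761.
Max-entry greedy (repeatedly take the single best remaining cell) gives $708, worse by 53.
Swapping Farahani↔Santos (Farahani→Lot A $115, Santos→Lot G $126) loses 57.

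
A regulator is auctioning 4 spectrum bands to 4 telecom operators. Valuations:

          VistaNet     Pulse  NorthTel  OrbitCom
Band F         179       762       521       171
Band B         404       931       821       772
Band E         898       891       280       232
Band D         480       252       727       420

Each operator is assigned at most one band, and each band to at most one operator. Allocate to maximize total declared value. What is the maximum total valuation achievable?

This is a one-to-one assignment (maximum-weight bipartite matching).
Optimal: VistaNet→Band E ($898M), Pulse→Band F ($762M), NorthTel→Band D ($727M), OrbitCom→Band B ($772M) — total 898+762+727+772 = $3159M.
Max-entry greedy (repeatedly take the single best remaining cell) gives $2727M, worse by 432.
Swapping NorthTel↔OrbitCom (NorthTel→Band B $821M, OrbitCom→Band D $420M) loses 258.

Maximum total: $3159M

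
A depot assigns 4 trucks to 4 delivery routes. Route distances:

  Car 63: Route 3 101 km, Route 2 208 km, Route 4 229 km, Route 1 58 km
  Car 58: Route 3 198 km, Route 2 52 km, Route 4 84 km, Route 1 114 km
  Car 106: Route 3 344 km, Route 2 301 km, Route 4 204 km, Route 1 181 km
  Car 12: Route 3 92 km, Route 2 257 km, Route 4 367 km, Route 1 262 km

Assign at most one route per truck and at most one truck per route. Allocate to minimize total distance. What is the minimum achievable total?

Optimal: Car 63→Route 1 (58 km), Car 58→Route 2 (52 km), Car 106→Route 4 (204 km), Car 12→Route 3 (92 km) — total 58+52+204+92 = 406 km.
Next-best assignment: Car 63→Route 1, Car 58→Route 4, Car 106→Route 2, Car 12→Route 3 = 535 km.
Swapping Car 106↔Car 12 (Car 106→Route 3 344 km, Car 12→Route 4 367 km) adds 415.

Min total: 406 km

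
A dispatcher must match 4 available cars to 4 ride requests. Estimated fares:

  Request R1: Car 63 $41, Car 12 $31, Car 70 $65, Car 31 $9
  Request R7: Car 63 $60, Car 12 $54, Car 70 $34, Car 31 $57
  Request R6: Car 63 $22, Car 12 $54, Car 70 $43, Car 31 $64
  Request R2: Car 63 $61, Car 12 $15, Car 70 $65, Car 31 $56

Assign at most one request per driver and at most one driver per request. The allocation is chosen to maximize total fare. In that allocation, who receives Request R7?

Car 12 receives Request R7.

This is the linear assignment problem.
Optimal: Car 63→Request R2 ($61), Car 12→Request R7 ($54), Car 70→Request R1 ($65), Car 31→Request R6 ($64) — total 61+54+65+64 = $244.
Column-greedy (each request in turn goes to its best remaining driver) gives $204, worse by 40.
No other one-to-one assignment exceeds $244.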